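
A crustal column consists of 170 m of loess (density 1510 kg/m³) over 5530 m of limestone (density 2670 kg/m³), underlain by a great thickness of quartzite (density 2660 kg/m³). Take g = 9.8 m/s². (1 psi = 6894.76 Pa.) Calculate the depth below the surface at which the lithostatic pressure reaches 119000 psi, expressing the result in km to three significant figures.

Pressure at base of upper layers: 1510×9.8×170 + 2670×9.8×5530 = 1.472×10^8 Pa = 21352 psi
Remaining pressure to be supplied by quartzite: 8.205×10^8 − 1.472×10^8 = 6.733×10^8 Pa
Additional depth in quartzite = 6.733×10^8 Pa / (2660 kg/m³ × 9.8 m/s²) = 25827 m
Total depth = 5700 m + 25827 m = 31527 m
= 31.527 km

31.5 km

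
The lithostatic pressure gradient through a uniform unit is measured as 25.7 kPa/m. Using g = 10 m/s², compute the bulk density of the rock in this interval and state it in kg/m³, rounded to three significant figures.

ρ = (dP/dz)/g = 25.7 kPa/m / 10 m/s² = 25700 Pa/m / 10 m/s² = 2570.0 kg/m³

2570 kg/m³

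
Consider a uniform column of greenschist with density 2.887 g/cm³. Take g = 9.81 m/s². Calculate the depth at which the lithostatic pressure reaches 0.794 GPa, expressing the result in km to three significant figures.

h = P/(ρg) = 0.794 GPa / (2887 kg/m³ × 9.81 m/s²) = 7.940×10^8 Pa / 28321 Pa/m = 28035 m
= 28.035 km

28.0 km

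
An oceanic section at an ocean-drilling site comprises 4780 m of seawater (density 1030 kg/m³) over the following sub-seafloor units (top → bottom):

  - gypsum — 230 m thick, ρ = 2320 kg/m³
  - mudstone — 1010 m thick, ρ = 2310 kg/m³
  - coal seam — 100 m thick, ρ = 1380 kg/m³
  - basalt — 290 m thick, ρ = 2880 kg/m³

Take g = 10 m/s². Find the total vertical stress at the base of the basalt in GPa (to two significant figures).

0.088 GPa

seawater: 1030 kg/m³ × 10 m/s² × 4780 m = 4.923×10^7 Pa = 0.04923 GPa
gypsum: 2320 kg/m³ × 10 m/s² × 230 m = 5.336×10^6 Pa = 5.336×10^-3 GPa
mudstone: 2310 kg/m³ × 10 m/s² × 1010 m = 2.333×10^7 Pa = 0.02333 GPa
coal seam: 1380 kg/m³ × 10 m/s² × 100 m = 1.380×10^6 Pa = 1.380×10^-3 GPa
basalt: 2880 kg/m³ × 10 m/s² × 290 m = 8.352×10^6 Pa = 8.352×10^-3 GPa
Total = 0.04923 + 5.336×10^-3 + 0.02333 + 1.380×10^-3 + 8.352×10^-3 = 0.087633 GPa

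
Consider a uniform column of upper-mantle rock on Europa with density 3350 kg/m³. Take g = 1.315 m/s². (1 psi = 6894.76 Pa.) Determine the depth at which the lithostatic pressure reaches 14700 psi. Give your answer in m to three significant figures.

h = P/(ρg) = 14700 psi / (3350 kg/m³ × 1.315 m/s²) = 1.014×10^8 Pa / 4405.2 Pa/m = 23007 m

23000 m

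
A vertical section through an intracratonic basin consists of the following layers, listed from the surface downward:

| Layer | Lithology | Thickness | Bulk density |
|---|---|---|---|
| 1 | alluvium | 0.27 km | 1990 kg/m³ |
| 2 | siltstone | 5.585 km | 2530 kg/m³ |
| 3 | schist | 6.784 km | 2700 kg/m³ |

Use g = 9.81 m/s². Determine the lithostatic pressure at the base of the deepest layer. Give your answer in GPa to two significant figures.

alluvium: 1990 kg/m³ × 9.81 m/s² × 270 m = 5.271×10^6 Pa = 5.271×10^-3 GPa
siltstone: 2530 kg/m³ × 9.81 m/s² × 5585 m = 1.386×10^8 Pa = 0.1386 GPa
schist: 2700 kg/m³ × 9.81 m/s² × 6784 m = 1.797×10^8 Pa = 0.1797 GPa
Total = 5.271×10^-3 + 0.1386 + 0.1797 = 0.32357 GPa

0.32 GPa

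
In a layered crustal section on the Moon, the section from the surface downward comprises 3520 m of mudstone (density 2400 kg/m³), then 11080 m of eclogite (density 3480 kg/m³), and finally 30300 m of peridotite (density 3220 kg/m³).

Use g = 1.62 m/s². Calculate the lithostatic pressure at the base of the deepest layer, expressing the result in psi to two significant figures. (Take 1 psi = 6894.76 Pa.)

34000 psi

mudstone: 2400 kg/m³ × 1.62 m/s² × 3520 m = 1.369×10^7 Pa = 1985 psi
eclogite: 3480 kg/m³ × 1.62 m/s² × 11080 m = 6.246×10^7 Pa = 9060 psi
peridotite: 3220 kg/m³ × 1.62 m/s² × 30300 m = 1.581×10^8 Pa = 22924 psi
Total = 1985 + 9060 + 22924 = 33969 psi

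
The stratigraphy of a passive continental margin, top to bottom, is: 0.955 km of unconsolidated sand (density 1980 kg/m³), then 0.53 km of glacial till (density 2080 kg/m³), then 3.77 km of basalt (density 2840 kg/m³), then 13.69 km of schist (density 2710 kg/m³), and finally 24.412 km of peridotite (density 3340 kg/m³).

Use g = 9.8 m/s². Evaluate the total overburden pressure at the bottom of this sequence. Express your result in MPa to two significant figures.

unconsolidated sand: 1980 kg/m³ × 9.8 m/s² × 955 m = 1.853×10^7 Pa = 18.53 MPa
glacial till: 2080 kg/m³ × 9.8 m/s² × 530 m = 1.080×10^7 Pa = 10.80 MPa
basalt: 2840 kg/m³ × 9.8 m/s² × 3770 m = 1.049×10^8 Pa = 104.9 MPa
schist: 2710 kg/m³ × 9.8 m/s² × 13690 m = 3.636×10^8 Pa = 363.6 MPa
peridotite: 3340 kg/m³ × 9.8 m/s² × 24412 m = 7.991×10^8 Pa = 799.1 MPa
Total = 18.53 + 10.80 + 104.9 + 363.6 + 799.1 = 1296.9 MPa

1300 MPa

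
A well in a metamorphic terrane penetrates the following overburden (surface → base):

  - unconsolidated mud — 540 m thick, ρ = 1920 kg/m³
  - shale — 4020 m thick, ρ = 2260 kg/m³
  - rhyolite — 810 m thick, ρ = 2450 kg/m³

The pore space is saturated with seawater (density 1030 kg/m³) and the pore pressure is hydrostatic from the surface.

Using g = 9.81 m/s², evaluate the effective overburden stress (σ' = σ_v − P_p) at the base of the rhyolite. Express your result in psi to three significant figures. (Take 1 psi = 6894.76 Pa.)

9360 psi

Overburden (lithostatic) stress σ_v:
unconsolidated mud: 1920 kg/m³ × 9.81 m/s² × 540 m = 1.017×10^7 Pa = 10.17 MPa
shale: 2260 kg/m³ × 9.81 m/s² × 4020 m = 8.913×10^7 Pa = 89.13 MPa
rhyolite: 2450 kg/m³ × 9.81 m/s² × 810 m = 1.947×10^7 Pa = 19.47 MPa
Total = 10.17 + 89.13 + 19.47 = 118.76 MPa
Pore pressure P_p = 1030 kg/m³ × 9.81 m/s² × 5370 m = 5.426×10^7 Pa = 54.26 MPa
Effective stress σ' = σ_v − P_p = 118.8 − 54.26 = 64.505 MPa = 9355.6 psi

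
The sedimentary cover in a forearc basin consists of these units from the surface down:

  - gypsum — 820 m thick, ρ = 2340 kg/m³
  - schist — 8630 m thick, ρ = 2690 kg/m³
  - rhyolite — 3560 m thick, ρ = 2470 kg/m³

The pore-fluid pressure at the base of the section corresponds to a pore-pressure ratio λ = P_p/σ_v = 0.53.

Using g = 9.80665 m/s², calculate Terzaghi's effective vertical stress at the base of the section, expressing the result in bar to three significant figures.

Overburden (lithostatic) stress σ_v:
gypsum: 2340 kg/m³ × 9.80665 m/s² × 820 m = 1.882×10^7 Pa = 18.82 MPa
schist: 2690 kg/m³ × 9.80665 m/s² × 8630 m = 2.277×10^8 Pa = 227.7 MPa
rhyolite: 2470 kg/m³ × 9.80665 m/s² × 3560 m = 8.623×10^7 Pa = 86.23 MPa
Total = 18.82 + 227.7 + 86.23 = 332.71 MPa
Pore pressure P_p = λ·σ_v = 0.53 × 332.7 MPa = 176.3 MPa
Effective stress σ' = σ_v − P_p = 332.7 − 176.3 = 156.37 MPa = 1563.7 bar

1560 bar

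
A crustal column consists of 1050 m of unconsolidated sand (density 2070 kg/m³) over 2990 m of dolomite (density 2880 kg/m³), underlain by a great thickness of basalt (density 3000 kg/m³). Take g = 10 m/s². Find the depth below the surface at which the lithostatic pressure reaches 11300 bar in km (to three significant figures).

38.1 km

Pressure at base of upper layers: 2070×10×1050 + 2880×10×2990 = 1.078×10^8 Pa = 1078 bar
Remaining pressure to be supplied by basalt: 1.130×10^9 − 1.078×10^8 = 1.022×10^9 Pa
Additional depth in basalt = 1.022×10^9 Pa / (3000 kg/m³ × 10 m/s²) = 34072 m
Total depth = 4040 m + 34072 m = 38112 m
= 38.112 km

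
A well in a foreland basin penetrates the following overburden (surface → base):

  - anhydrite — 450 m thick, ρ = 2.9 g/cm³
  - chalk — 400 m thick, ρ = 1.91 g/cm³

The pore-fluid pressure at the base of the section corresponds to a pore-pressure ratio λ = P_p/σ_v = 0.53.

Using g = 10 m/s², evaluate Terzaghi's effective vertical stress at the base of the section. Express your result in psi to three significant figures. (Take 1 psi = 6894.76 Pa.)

1410 psi

Overburden (lithostatic) stress σ_v:
anhydrite: 2900 kg/m³ × 10 m/s² × 450 m = 1.305×10^7 Pa = 13.05 MPa
chalk: 1910 kg/m³ × 10 m/s² × 400 m = 7.640×10^6 Pa = 7.640 MPa
Total = 13.05 + 7.640 = 20.690 MPa
Pore pressure P_p = λ·σ_v = 0.53 × 20.69 MPa = 10.97 MPa
Effective stress σ' = σ_v − P_p = 20.69 − 10.97 = 9.7243 MPa = 1410.4 psi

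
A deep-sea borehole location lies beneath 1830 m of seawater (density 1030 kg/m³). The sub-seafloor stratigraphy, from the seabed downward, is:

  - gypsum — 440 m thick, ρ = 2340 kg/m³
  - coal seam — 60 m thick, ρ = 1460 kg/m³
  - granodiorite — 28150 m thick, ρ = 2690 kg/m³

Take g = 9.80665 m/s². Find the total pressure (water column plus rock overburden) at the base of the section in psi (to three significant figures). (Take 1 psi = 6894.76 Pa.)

seawater: 1030 kg/m³ × 9.80665 m/s² × 1830 m = 1.848×10^7 Pa = 2681 psi
gypsum: 2340 kg/m³ × 9.80665 m/s² × 440 m = 1.010×10^7 Pa = 1464 psi
coal seam: 1460 kg/m³ × 9.80665 m/s² × 60 m = 8.591×10^5 Pa = 124.6 psi
granodiorite: 2690 kg/m³ × 9.80665 m/s² × 28150 m = 7.426×10^8 Pa = 1.077×10^5 psi
Total = 2681 + 1464 + 124.6 + 1.077×10^5 = 1.1197×10^5 psi

112000 psi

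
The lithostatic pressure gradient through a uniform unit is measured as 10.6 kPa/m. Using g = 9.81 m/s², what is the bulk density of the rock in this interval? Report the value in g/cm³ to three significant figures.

ρ = (dP/dz)/g = 10.6 kPa/m / 9.81 m/s² = 10600 Pa/m / 9.81 m/s² = 1080.5 kg/m³
= 1.081 g/cm³

1.08 g/cm³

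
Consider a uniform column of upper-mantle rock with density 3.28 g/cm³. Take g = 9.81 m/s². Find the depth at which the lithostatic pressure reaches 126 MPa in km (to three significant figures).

h = P/(ρg) = 126 MPa / (3280 kg/m³ × 9.81 m/s²) = 1.260×10^8 Pa / 32177 Pa/m = 3915.9 m
= 3.9159 km

3.92 km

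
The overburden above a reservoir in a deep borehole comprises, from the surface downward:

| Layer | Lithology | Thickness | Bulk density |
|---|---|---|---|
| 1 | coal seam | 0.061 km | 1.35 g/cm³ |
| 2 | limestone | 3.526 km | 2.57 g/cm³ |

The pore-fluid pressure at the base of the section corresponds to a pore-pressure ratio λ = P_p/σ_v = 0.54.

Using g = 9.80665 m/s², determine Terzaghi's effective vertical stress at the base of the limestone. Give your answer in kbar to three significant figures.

0.412 kbar

Overburden (lithostatic) stress σ_v:
coal seam: 1350 kg/m³ × 9.80665 m/s² × 61 m = 8.076×10^5 Pa = 0.8076 MPa
limestone: 2570 kg/m³ × 9.80665 m/s² × 3526 m = 8.887×10^7 Pa = 88.87 MPa
Total = 0.8076 + 88.87 = 89.674 MPa
Pore pressure P_p = λ·σ_v = 0.54 × 89.67 MPa = 48.42 MPa
Effective stress σ' = σ_v − P_p = 89.67 − 48.42 = 41.250 MPa = 0.41250 kbar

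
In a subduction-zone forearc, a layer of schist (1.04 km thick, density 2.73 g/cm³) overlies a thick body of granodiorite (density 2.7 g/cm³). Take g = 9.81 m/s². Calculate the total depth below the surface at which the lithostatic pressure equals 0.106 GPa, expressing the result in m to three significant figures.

Pressure at base of upper layers: 2730×9.81×1040 = 2.785×10^7 Pa = 0.02785 GPa
Remaining pressure to be supplied by granodiorite: 1.060×10^8 − 2.785×10^7 = 7.815×10^7 Pa
Additional depth in granodiorite = 7.815×10^7 Pa / (2700 kg/m³ × 9.81 m/s²) = 2950.4 m
Total depth = 1040 m + 2950.4 m = 3990.4 m

3990 m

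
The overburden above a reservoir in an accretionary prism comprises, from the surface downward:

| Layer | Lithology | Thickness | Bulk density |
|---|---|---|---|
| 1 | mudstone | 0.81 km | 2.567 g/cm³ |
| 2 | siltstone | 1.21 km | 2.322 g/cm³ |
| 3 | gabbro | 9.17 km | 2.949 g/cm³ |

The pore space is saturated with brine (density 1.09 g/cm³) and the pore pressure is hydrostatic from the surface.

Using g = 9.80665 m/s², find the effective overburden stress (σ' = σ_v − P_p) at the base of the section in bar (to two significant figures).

1900 bar

Overburden (lithostatic) stress σ_v:
mudstone: 2567 kg/m³ × 9.80665 m/s² × 810 m = 2.039×10^7 Pa = 20.39 MPa
siltstone: 2322 kg/m³ × 9.80665 m/s² × 1210 m = 2.755×10^7 Pa = 27.55 MPa
gabbro: 2949 kg/m³ × 9.80665 m/s² × 9170 m = 2.652×10^8 Pa = 265.2 MPa
Total = 20.39 + 27.55 + 265.2 = 313.14 MPa
Pore pressure P_p = 1090 kg/m³ × 9.80665 m/s² × 11190 m = 1.196×10^8 Pa = 119.6 MPa
Effective stress σ' = σ_v − P_p = 313.1 − 119.6 = 193.53 MPa = 1935.3 bar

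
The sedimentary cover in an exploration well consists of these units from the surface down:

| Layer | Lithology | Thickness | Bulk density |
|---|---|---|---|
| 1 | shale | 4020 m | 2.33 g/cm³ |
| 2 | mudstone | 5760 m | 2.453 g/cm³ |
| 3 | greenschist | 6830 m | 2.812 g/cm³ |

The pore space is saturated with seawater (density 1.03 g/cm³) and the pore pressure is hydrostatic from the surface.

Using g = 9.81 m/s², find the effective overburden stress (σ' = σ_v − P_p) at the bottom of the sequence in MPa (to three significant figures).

Overburden (lithostatic) stress σ_v:
shale: 2330 kg/m³ × 9.81 m/s² × 4020 m = 9.189×10^7 Pa = 91.89 MPa
mudstone: 2453 kg/m³ × 9.81 m/s² × 5760 m = 1.386×10^8 Pa = 138.6 MPa
greenschist: 2812 kg/m³ × 9.81 m/s² × 6830 m = 1.884×10^8 Pa = 188.4 MPa
Total = 91.89 + 138.6 + 188.4 = 418.91 MPa
Pore pressure P_p = 1030 kg/m³ × 9.81 m/s² × 16610 m = 1.678×10^8 Pa = 167.8 MPa
Effective stress σ' = σ_v − P_p = 418.9 − 167.8 = 251.07 MPa

251 MPa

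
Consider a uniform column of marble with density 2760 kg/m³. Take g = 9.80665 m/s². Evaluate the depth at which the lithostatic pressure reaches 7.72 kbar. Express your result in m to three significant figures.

h = P/(ρg) = 7.72 kbar / (2760 kg/m³ × 9.80665 m/s²) = 7.720×10^8 Pa / 27066 Pa/m = 28522 m

28500 m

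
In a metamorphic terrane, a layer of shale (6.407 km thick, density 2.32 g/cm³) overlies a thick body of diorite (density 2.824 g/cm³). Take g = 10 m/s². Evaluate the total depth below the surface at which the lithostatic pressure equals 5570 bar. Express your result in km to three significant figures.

20.9 km

Pressure at base of upper layers: 2320×10×6407 = 1.486×10^8 Pa = 1486 bar
Remaining pressure to be supplied by diorite: 5.570×10^8 − 1.486×10^8 = 4.084×10^8 Pa
Additional depth in diorite = 4.084×10^8 Pa / (2824 kg/m³ × 10 m/s²) = 14460 m
Total depth = 6407 m + 14460 m = 20867 m
= 20.867 km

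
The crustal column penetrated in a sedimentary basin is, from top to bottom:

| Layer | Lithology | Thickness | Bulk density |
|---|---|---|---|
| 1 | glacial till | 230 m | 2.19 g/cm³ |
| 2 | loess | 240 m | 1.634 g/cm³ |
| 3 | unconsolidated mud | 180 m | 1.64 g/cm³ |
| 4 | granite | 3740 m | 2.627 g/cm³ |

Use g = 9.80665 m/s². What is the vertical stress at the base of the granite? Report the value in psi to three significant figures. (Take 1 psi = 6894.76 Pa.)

glacial till: 2190 kg/m³ × 9.80665 m/s² × 230 m = 4.940×10^6 Pa = 716.4 psi
loess: 1634 kg/m³ × 9.80665 m/s² × 240 m = 3.846×10^6 Pa = 557.8 psi
unconsolidated mud: 1640 kg/m³ × 9.80665 m/s² × 180 m = 2.895×10^6 Pa = 419.9 psi
granite: 2627 kg/m³ × 9.80665 m/s² × 3740 m = 9.635×10^7 Pa = 13974 psi
Total = 716.4 + 557.8 + 419.9 + 13974 = 15668 psi

15700 psi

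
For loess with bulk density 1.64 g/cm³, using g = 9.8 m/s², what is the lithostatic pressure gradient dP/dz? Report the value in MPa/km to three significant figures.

dP/dz = ρg = 1640 kg/m³ × 9.8 m/s² = 16072 Pa/m
= 16072 Pa/m × (1 MPa/km / 1000.0 Pa/m) = 16.072 MPa/km

16.1 MPa/km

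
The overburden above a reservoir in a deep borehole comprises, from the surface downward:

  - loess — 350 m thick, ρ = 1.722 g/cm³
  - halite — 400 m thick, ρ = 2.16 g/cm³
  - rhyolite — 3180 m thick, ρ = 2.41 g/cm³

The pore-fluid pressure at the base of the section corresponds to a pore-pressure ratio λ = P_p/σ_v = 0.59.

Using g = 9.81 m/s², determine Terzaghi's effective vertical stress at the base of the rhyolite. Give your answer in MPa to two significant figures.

37 MPa

Overburden (lithostatic) stress σ_v:
loess: 1722 kg/m³ × 9.81 m/s² × 350 m = 5.912×10^6 Pa = 5.912 MPa
halite: 2160 kg/m³ × 9.81 m/s² × 400 m = 8.476×10^6 Pa = 8.476 MPa
rhyolite: 2410 kg/m³ × 9.81 m/s² × 3180 m = 7.518×10^7 Pa = 75.18 MPa
Total = 5.912 + 8.476 + 75.18 = 89.570 MPa
Pore pressure P_p = λ·σ_v = 0.59 × 89.57 MPa = 52.85 MPa
Effective stress σ' = σ_v − P_p = 89.57 − 52.85 = 36.724 MPa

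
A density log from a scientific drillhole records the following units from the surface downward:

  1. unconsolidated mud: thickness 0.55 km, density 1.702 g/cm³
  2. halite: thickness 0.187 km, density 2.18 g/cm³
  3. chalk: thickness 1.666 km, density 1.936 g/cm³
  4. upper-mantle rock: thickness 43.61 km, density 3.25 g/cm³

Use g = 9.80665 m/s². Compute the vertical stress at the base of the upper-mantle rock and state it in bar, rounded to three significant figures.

unconsolidated mud: 1702 kg/m³ × 9.80665 m/s² × 550 m = 9.180×10^6 Pa = 91.80 bar
halite: 2180 kg/m³ × 9.80665 m/s² × 187 m = 3.998×10^6 Pa = 39.98 bar
chalk: 1936 kg/m³ × 9.80665 m/s² × 1666 m = 3.163×10^7 Pa = 316.3 bar
upper-mantle rock: 3250 kg/m³ × 9.80665 m/s² × 43610 m = 1.390×10^9 Pa = 13899 bar
Total = 91.80 + 39.98 + 316.3 + 13899 = 14347 bar

14300 bar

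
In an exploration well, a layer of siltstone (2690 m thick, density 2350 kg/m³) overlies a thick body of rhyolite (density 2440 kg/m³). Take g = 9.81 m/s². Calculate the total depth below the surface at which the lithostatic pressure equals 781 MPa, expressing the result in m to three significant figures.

32700 m

Pressure at base of upper layers: 2350×9.81×2690 = 6.201×10^7 Pa = 62.01 MPa
Remaining pressure to be supplied by rhyolite: 7.810×10^8 − 6.201×10^7 = 7.190×10^8 Pa
Additional depth in rhyolite = 7.190×10^8 Pa / (2440 kg/m³ × 9.81 m/s²) = 30037 m
Total depth = 2690 m + 30037 m = 32727 m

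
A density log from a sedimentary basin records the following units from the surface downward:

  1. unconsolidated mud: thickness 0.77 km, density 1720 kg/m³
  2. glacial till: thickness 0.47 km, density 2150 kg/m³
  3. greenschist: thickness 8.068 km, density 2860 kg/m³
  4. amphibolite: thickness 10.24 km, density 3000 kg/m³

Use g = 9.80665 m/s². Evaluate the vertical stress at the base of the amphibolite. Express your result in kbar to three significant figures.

unconsolidated mud: 1720 kg/m³ × 9.80665 m/s² × 770 m = 1.299×10^7 Pa = 0.1299 kbar
glacial till: 2150 kg/m³ × 9.80665 m/s² × 470 m = 9.910×10^6 Pa = 0.09910 kbar
greenschist: 2860 kg/m³ × 9.80665 m/s² × 8068 m = 2.263×10^8 Pa = 2.263 kbar
amphibolite: 3000 kg/m³ × 9.80665 m/s² × 10240 m = 3.013×10^8 Pa = 3.013 kbar
Total = 0.1299 + 0.09910 + 2.263 + 3.013 = 5.5044 kbar

5.50 kbar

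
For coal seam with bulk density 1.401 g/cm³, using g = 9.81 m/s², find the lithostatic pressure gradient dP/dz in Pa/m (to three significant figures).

dP/dz = ρg = 1401 kg/m³ × 9.81 m/s² = 13744 Pa/m

13700 Pa/m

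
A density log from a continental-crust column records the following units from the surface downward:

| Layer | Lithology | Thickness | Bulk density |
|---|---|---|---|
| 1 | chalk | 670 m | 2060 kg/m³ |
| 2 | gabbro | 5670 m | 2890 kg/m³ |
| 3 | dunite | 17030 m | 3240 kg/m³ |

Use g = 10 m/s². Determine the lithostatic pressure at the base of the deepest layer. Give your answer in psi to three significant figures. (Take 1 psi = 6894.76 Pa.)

106000 psi

chalk: 2060 kg/m³ × 10 m/s² × 670 m = 1.380×10^7 Pa = 2002 psi
gabbro: 2890 kg/m³ × 10 m/s² × 5670 m = 1.639×10^8 Pa = 23766 psi
dunite: 3240 kg/m³ × 10 m/s² × 17030 m = 5.518×10^8 Pa = 80028 psi
Total = 2002 + 23766 + 80028 = 1.0580×10^5 psi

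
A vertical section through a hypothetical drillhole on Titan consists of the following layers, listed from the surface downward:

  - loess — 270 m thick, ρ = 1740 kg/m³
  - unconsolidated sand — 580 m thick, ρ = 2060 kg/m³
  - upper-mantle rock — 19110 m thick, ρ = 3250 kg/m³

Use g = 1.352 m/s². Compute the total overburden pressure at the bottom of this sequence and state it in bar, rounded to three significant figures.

loess: 1740 kg/m³ × 1.352 m/s² × 270 m = 6.352×10^5 Pa = 6.352 bar
unconsolidated sand: 2060 kg/m³ × 1.352 m/s² × 580 m = 1.615×10^6 Pa = 16.15 bar
upper-mantle rock: 3250 kg/m³ × 1.352 m/s² × 19110 m = 8.397×10^7 Pa = 839.7 bar
Total = 6.352 + 16.15 + 839.7 = 862.20 bar

862 bar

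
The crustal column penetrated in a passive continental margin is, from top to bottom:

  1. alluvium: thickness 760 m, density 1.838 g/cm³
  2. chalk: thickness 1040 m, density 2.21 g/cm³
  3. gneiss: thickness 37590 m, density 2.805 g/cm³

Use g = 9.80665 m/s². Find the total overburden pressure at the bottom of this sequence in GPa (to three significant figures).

1.07 GPa

alluvium: 1838 kg/m³ × 9.80665 m/s² × 760 m = 1.370×10^7 Pa = 0.01370 GPa
chalk: 2210 kg/m³ × 9.80665 m/s² × 1040 m = 2.254×10^7 Pa = 0.02254 GPa
gneiss: 2805 kg/m³ × 9.80665 m/s² × 37590 m = 1.034×10^9 Pa = 1.034 GPa
Total = 0.01370 + 0.02254 + 1.034 = 1.0703 GPa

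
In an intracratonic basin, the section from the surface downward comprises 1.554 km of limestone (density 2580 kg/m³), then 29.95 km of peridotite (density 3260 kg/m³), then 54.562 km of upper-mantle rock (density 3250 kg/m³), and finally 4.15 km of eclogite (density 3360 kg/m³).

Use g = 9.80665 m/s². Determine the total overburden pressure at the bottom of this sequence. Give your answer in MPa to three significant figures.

limestone: 2580 kg/m³ × 9.80665 m/s² × 1554 m = 3.932×10^7 Pa = 39.32 MPa
peridotite: 3260 kg/m³ × 9.80665 m/s² × 29950 m = 9.575×10^8 Pa = 957.5 MPa
upper-mantle rock: 3250 kg/m³ × 9.80665 m/s² × 54562 m = 1.739×10^9 Pa = 1739 MPa
eclogite: 3360 kg/m³ × 9.80665 m/s² × 4150 m = 1.367×10^8 Pa = 136.7 MPa
Total = 39.32 + 957.5 + 1739 + 136.7 = 2872.5 MPa

2870 MPa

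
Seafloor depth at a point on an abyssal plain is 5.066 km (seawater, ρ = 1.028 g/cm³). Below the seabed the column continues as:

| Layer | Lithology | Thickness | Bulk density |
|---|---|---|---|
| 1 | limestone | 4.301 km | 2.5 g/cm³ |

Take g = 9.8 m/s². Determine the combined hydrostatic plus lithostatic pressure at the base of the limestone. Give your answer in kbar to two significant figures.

1.6 kbar

seawater: 1028 kg/m³ × 9.8 m/s² × 5066 m = 5.104×10^7 Pa = 0.5104 kbar
limestone: 2500 kg/m³ × 9.8 m/s² × 4301 m = 1.054×10^8 Pa = 1.054 kbar
Total = 0.5104 + 1.054 = 1.5641 kbar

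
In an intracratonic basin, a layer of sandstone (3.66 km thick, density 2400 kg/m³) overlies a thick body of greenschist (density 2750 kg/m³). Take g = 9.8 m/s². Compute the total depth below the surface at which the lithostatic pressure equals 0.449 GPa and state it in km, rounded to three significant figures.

17.1 km

Pressure at base of upper layers: 2400×9.8×3660 = 8.608×10^7 Pa = 0.08608 GPa
Remaining pressure to be supplied by greenschist: 4.490×10^8 − 8.608×10^7 = 3.629×10^8 Pa
Additional depth in greenschist = 3.629×10^8 Pa / (2750 kg/m³ × 9.8 m/s²) = 13466 m
Total depth = 3660 m + 13466 m = 17126 m
= 17.126 km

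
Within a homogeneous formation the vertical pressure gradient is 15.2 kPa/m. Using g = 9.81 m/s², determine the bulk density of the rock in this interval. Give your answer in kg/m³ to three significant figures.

ρ = (dP/dz)/g = 15.2 kPa/m / 9.81 m/s² = 15200 Pa/m / 9.81 m/s² = 1549.4 kg/m³

1550 kg/m³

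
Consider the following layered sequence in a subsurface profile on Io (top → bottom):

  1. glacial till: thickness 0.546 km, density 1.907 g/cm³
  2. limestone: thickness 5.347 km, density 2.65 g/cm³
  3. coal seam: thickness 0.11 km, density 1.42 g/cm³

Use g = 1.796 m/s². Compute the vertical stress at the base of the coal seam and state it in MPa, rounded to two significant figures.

28 MPa

glacial till: 1907 kg/m³ × 1.796 m/s² × 546 m = 1.870×10^6 Pa = 1.870 MPa
limestone: 2650 kg/m³ × 1.796 m/s² × 5347 m = 2.545×10^7 Pa = 25.45 MPa
coal seam: 1420 kg/m³ × 1.796 m/s² × 110 m = 2.805×10^5 Pa = 0.2805 MPa
Total = 1.870 + 25.45 + 0.2805 = 27.599 MPa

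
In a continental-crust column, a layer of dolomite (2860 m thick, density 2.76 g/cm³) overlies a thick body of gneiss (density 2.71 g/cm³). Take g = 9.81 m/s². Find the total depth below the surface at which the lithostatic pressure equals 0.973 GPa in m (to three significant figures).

36500 m

Pressure at base of upper layers: 2760×9.81×2860 = 7.744×10^7 Pa = 0.07744 GPa
Remaining pressure to be supplied by gneiss: 9.730×10^8 − 7.744×10^7 = 8.956×10^8 Pa
Additional depth in gneiss = 8.956×10^8 Pa / (2710 kg/m³ × 9.81 m/s²) = 33687 m
Total depth = 2860 m + 33687 m = 36547 m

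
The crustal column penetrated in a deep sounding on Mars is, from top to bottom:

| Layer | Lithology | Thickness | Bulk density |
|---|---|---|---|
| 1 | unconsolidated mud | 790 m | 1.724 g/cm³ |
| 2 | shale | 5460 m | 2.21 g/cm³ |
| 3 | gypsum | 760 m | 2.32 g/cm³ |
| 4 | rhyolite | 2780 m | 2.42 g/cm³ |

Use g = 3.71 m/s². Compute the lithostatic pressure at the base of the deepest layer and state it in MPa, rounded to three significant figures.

81.3 MPa

unconsolidated mud: 1724 kg/m³ × 3.71 m/s² × 790 m = 5.053×10^6 Pa = 5.053 MPa
shale: 2210 kg/m³ × 3.71 m/s² × 5460 m = 4.477×10^7 Pa = 44.77 MPa
gypsum: 2320 kg/m³ × 3.71 m/s² × 760 m = 6.541×10^6 Pa = 6.541 MPa
rhyolite: 2420 kg/m³ × 3.71 m/s² × 2780 m = 2.496×10^7 Pa = 24.96 MPa
Total = 5.053 + 44.77 + 6.541 + 24.96 = 81.321 MPa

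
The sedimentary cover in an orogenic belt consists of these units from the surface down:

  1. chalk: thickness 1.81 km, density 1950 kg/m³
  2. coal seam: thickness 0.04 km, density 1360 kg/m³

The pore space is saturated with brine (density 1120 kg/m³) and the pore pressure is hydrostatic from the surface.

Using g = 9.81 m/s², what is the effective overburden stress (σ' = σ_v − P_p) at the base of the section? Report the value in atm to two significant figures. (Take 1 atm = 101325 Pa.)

150 atm

Overburden (lithostatic) stress σ_v:
chalk: 1950 kg/m³ × 9.81 m/s² × 1810 m = 3.462×10^7 Pa = 34.62 MPa
coal seam: 1360 kg/m³ × 9.81 m/s² × 40 m = 5.337×10^5 Pa = 0.5337 MPa
Total = 34.62 + 0.5337 = 35.158 MPa
Pore pressure P_p = 1120 kg/m³ × 9.81 m/s² × 1850 m = 2.033×10^7 Pa = 20.33 MPa
Effective stress σ' = σ_v − P_p = 35.16 − 20.33 = 14.832 MPa = 146.38 atm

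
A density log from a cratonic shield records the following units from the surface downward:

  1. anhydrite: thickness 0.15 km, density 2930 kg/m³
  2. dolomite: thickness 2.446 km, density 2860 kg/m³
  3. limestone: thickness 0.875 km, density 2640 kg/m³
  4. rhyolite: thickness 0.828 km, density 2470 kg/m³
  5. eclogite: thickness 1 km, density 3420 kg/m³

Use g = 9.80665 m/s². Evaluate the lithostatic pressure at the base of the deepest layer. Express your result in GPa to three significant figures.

0.149 GPa

anhydrite: 2930 kg/m³ × 9.80665 m/s² × 150 m = 4.310×10^6 Pa = 4.310×10^-3 GPa
dolomite: 2860 kg/m³ × 9.80665 m/s² × 2446 m = 6.860×10^7 Pa = 0.06860 GPa
limestone: 2640 kg/m³ × 9.80665 m/s² × 875 m = 2.265×10^7 Pa = 0.02265 GPa
rhyolite: 2470 kg/m³ × 9.80665 m/s² × 828 m = 2.006×10^7 Pa = 0.02006 GPa
eclogite: 3420 kg/m³ × 9.80665 m/s² × 1000 m = 3.354×10^7 Pa = 0.03354 GPa
Total = 4.310×10^-3 + 0.06860 + 0.02265 + 0.02006 + 0.03354 = 0.14916 GPa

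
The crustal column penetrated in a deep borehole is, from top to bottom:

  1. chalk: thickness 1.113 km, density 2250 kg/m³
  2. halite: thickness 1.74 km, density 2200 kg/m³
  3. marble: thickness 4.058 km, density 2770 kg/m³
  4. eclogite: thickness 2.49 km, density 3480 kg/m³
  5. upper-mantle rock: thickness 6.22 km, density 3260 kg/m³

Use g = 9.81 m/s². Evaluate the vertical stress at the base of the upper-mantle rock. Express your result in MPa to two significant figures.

460 MPa

chalk: 2250 kg/m³ × 9.81 m/s² × 1113 m = 2.457×10^7 Pa = 24.57 MPa
halite: 2200 kg/m³ × 9.81 m/s² × 1740 m = 3.755×10^7 Pa = 37.55 MPa
marble: 2770 kg/m³ × 9.81 m/s² × 4058 m = 1.103×10^8 Pa = 110.3 MPa
eclogite: 3480 kg/m³ × 9.81 m/s² × 2490 m = 8.501×10^7 Pa = 85.01 MPa
upper-mantle rock: 3260 kg/m³ × 9.81 m/s² × 6220 m = 1.989×10^8 Pa = 198.9 MPa
Total = 24.57 + 37.55 + 110.3 + 85.01 + 198.9 = 456.32 MPa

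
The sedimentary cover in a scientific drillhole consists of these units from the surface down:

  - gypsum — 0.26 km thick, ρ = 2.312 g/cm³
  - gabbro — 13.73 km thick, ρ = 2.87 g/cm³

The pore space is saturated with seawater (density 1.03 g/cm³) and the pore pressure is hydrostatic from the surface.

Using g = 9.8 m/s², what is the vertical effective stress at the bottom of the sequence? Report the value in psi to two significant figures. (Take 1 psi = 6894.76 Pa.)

Overburden (lithostatic) stress σ_v:
gypsum: 2312 kg/m³ × 9.8 m/s² × 260 m = 5.891×10^6 Pa = 5.891 MPa
gabbro: 2870 kg/m³ × 9.8 m/s² × 13730 m = 3.862×10^8 Pa = 386.2 MPa
Total = 5.891 + 386.2 = 392.06 MPa
Pore pressure P_p = 1030 kg/m³ × 9.8 m/s² × 13990 m = 1.412×10^8 Pa = 141.2 MPa
Effective stress σ' = σ_v − P_p = 392.1 − 141.2 = 250.85 MPa = 36382 psi

36000 psi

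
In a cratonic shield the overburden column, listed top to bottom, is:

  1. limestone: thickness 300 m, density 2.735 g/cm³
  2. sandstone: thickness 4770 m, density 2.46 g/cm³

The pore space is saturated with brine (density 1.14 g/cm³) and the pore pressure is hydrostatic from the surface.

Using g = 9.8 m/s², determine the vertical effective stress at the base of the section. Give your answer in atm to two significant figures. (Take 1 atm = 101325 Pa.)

660 atm

Overburden (lithostatic) stress σ_v:
limestone: 2735 kg/m³ × 9.8 m/s² × 300 m = 8.041×10^6 Pa = 8.041 MPa
sandstone: 2460 kg/m³ × 9.8 m/s² × 4770 m = 1.150×10^8 Pa = 115.0 MPa
Total = 8.041 + 115.0 = 123.04 MPa
Pore pressure P_p = 1140 kg/m³ × 9.8 m/s² × 5070 m = 5.664×10^7 Pa = 56.64 MPa
Effective stress σ' = σ_v − P_p = 123.0 − 56.64 = 66.394 MPa = 655.26 atm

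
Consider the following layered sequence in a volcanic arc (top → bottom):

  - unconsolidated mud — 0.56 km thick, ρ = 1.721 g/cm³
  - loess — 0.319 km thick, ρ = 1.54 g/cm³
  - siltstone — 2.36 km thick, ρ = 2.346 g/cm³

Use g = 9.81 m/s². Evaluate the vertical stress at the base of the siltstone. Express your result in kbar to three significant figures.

0.686 kbar

unconsolidated mud: 1721 kg/m³ × 9.81 m/s² × 560 m = 9.454×10^6 Pa = 0.09454 kbar
loess: 1540 kg/m³ × 9.81 m/s² × 319 m = 4.819×10^6 Pa = 0.04819 kbar
siltstone: 2346 kg/m³ × 9.81 m/s² × 2360 m = 5.431×10^7 Pa = 0.5431 kbar
Total = 0.09454 + 0.04819 + 0.5431 = 0.68587 kbar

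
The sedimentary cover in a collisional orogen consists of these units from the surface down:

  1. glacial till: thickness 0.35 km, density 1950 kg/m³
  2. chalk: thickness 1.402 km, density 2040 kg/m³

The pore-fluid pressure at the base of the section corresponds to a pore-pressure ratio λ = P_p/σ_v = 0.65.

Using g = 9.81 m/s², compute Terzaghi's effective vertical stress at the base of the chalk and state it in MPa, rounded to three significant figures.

12.2 MPa

Overburden (lithostatic) stress σ_v:
glacial till: 1950 kg/m³ × 9.81 m/s² × 350 m = 6.695×10^6 Pa = 6.695 MPa
chalk: 2040 kg/m³ × 9.81 m/s² × 1402 m = 2.806×10^7 Pa = 28.06 MPa
Total = 6.695 + 28.06 = 34.753 MPa
Pore pressure P_p = λ·σ_v = 0.65 × 34.75 MPa = 22.59 MPa
Effective stress σ' = σ_v − P_p = 34.75 − 22.59 = 12.163 MPa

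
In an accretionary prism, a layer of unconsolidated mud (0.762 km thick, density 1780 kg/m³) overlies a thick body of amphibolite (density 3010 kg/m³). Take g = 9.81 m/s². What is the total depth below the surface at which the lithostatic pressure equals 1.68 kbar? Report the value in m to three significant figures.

Pressure at base of upper layers: 1780×9.81×762 = 1.331×10^7 Pa = 0.1331 kbar
Remaining pressure to be supplied by amphibolite: 1.680×10^8 − 1.331×10^7 = 1.547×10^8 Pa
Additional depth in amphibolite = 1.547×10^8 Pa / (3010 kg/m³ × 9.81 m/s²) = 5238.9 m
Total depth = 762 m + 5238.9 m = 6000.9 m

6000 m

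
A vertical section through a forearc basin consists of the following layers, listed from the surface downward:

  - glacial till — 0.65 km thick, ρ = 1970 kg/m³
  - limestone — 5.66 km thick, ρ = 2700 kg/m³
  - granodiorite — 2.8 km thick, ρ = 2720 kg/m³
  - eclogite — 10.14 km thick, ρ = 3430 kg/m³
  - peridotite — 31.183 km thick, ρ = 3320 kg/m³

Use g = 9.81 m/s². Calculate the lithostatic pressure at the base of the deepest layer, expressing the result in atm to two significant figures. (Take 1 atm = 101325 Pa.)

glacial till: 1970 kg/m³ × 9.81 m/s² × 650 m = 1.256×10^7 Pa = 124.0 atm
limestone: 2700 kg/m³ × 9.81 m/s² × 5660 m = 1.499×10^8 Pa = 1480 atm
granodiorite: 2720 kg/m³ × 9.81 m/s² × 2800 m = 7.471×10^7 Pa = 737.4 atm
eclogite: 3430 kg/m³ × 9.81 m/s² × 10140 m = 3.412×10^8 Pa = 3367 atm
peridotite: 3320 kg/m³ × 9.81 m/s² × 31183 m = 1.016×10^9 Pa = 10023 atm
Total = 124.0 + 1480 + 737.4 + 3367 + 10023 = 15731 atm

16000 atm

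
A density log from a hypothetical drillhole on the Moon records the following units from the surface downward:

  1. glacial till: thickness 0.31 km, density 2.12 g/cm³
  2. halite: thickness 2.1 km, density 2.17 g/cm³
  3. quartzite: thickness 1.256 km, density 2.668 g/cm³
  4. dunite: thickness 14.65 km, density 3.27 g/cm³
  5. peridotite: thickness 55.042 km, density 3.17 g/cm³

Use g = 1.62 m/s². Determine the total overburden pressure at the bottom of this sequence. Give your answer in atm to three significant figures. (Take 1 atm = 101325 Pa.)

glacial till: 2120 kg/m³ × 1.62 m/s² × 310 m = 1.065×10^6 Pa = 10.51 atm
halite: 2170 kg/m³ × 1.62 m/s² × 2100 m = 7.382×10^6 Pa = 72.86 atm
quartzite: 2668 kg/m³ × 1.62 m/s² × 1256 m = 5.429×10^6 Pa = 53.58 atm
dunite: 3270 kg/m³ × 1.62 m/s² × 14650 m = 7.761×10^7 Pa = 765.9 atm
peridotite: 3170 kg/m³ × 1.62 m/s² × 55042 m = 2.827×10^8 Pa = 2790 atm
Total = 10.51 + 72.86 + 53.58 + 765.9 + 2790 = 3692.5 atm

3690 atm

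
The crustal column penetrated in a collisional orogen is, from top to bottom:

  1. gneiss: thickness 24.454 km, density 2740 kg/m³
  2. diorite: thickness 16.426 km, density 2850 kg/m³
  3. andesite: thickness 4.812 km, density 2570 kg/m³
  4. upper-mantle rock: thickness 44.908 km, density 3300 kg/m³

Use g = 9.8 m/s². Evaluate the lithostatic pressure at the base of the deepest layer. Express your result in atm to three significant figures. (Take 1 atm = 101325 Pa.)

gneiss: 2740 kg/m³ × 9.8 m/s² × 24454 m = 6.566×10^8 Pa = 6481 atm
diorite: 2850 kg/m³ × 9.8 m/s² × 16426 m = 4.588×10^8 Pa = 4528 atm
andesite: 2570 kg/m³ × 9.8 m/s² × 4812 m = 1.212×10^8 Pa = 1196 atm
upper-mantle rock: 3300 kg/m³ × 9.8 m/s² × 44908 m = 1.452×10^9 Pa = 14333 atm
Total = 6481 + 4528 + 1196 + 14333 = 26538 atm

26500 atm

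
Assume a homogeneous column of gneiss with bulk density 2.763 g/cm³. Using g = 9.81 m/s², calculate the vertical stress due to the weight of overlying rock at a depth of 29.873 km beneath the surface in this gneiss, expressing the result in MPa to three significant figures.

gneiss: 2763 kg/m³ × 9.81 m/s² × 29873 m = 8.097×10^8 Pa = 809.7 MPa

810 MPa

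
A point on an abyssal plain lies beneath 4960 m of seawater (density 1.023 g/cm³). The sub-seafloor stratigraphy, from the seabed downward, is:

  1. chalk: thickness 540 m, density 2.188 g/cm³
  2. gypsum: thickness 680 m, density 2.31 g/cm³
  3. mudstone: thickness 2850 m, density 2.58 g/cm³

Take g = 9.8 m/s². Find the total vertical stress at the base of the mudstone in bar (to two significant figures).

1500 bar

seawater: 1023 kg/m³ × 9.8 m/s² × 4960 m = 4.973×10^7 Pa = 497.3 bar
chalk: 2188 kg/m³ × 9.8 m/s² × 540 m = 1.158×10^7 Pa = 115.8 bar
gypsum: 2310 kg/m³ × 9.8 m/s² × 680 m = 1.539×10^7 Pa = 153.9 bar
mudstone: 2580 kg/m³ × 9.8 m/s² × 2850 m = 7.206×10^7 Pa = 720.6 bar
Total = 497.3 + 115.8 + 153.9 + 720.6 = 1487.6 bar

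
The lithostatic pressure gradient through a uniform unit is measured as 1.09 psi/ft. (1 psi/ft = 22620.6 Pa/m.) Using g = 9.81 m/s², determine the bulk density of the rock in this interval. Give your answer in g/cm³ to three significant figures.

ρ = (dP/dz)/g = 1.09 psi/ft / 9.81 m/s² = 24656 Pa/m / 9.81 m/s² = 2513.4 kg/m³
= 2.513 g/cm³

2.51 g/cm³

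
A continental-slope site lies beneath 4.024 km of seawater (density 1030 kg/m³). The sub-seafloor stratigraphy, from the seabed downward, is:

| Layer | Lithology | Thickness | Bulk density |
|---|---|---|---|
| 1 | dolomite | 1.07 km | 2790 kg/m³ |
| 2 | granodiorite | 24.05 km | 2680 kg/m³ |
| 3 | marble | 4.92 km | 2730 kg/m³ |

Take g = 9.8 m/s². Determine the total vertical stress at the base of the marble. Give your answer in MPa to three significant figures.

833 MPa

seawater: 1030 kg/m³ × 9.8 m/s² × 4024 m = 4.062×10^7 Pa = 40.62 MPa
dolomite: 2790 kg/m³ × 9.8 m/s² × 1070 m = 2.926×10^7 Pa = 29.26 MPa
granodiorite: 2680 kg/m³ × 9.8 m/s² × 24050 m = 6.316×10^8 Pa = 631.6 MPa
marble: 2730 kg/m³ × 9.8 m/s² × 4920 m = 1.316×10^8 Pa = 131.6 MPa
Total = 40.62 + 29.26 + 631.6 + 131.6 = 833.15 MPa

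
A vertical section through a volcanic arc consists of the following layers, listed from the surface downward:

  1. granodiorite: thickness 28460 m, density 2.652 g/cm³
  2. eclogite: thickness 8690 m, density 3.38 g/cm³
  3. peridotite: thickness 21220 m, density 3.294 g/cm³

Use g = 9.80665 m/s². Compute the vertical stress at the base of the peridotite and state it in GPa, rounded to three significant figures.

granodiorite: 2652 kg/m³ × 9.80665 m/s² × 28460 m = 7.402×10^8 Pa = 0.7402 GPa
eclogite: 3380 kg/m³ × 9.80665 m/s² × 8690 m = 2.880×10^8 Pa = 0.2880 GPa
peridotite: 3294 kg/m³ × 9.80665 m/s² × 21220 m = 6.855×10^8 Pa = 0.6855 GPa
Total = 0.7402 + 0.2880 + 0.6855 = 1.7137 GPa

1.71 GPa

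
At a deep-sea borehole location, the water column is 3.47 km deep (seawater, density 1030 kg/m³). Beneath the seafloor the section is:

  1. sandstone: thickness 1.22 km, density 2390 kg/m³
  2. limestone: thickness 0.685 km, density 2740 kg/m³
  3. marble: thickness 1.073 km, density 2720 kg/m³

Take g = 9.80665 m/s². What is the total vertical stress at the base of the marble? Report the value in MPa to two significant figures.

seawater: 1030 kg/m³ × 9.80665 m/s² × 3470 m = 3.505×10^7 Pa = 35.05 MPa
sandstone: 2390 kg/m³ × 9.80665 m/s² × 1220 m = 2.859×10^7 Pa = 28.59 MPa
limestone: 2740 kg/m³ × 9.80665 m/s² × 685 m = 1.841×10^7 Pa = 18.41 MPa
marble: 2720 kg/m³ × 9.80665 m/s² × 1073 m = 2.862×10^7 Pa = 28.62 MPa
Total = 35.05 + 28.59 + 18.41 + 28.62 = 110.67 MPa

110 MPa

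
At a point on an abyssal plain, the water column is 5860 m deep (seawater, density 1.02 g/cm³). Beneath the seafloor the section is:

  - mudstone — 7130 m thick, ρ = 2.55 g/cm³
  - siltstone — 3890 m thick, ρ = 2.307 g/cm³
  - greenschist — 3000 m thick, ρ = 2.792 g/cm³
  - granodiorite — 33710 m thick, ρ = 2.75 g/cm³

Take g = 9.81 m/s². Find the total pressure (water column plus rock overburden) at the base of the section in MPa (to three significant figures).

seawater: 1020 kg/m³ × 9.81 m/s² × 5860 m = 5.864×10^7 Pa = 58.64 MPa
mudstone: 2550 kg/m³ × 9.81 m/s² × 7130 m = 1.784×10^8 Pa = 178.4 MPa
siltstone: 2307 kg/m³ × 9.81 m/s² × 3890 m = 8.804×10^7 Pa = 88.04 MPa
greenschist: 2792 kg/m³ × 9.81 m/s² × 3000 m = 8.217×10^7 Pa = 82.17 MPa
granodiorite: 2750 kg/m³ × 9.81 m/s² × 33710 m = 9.094×10^8 Pa = 909.4 MPa
Total = 58.64 + 178.4 + 88.04 + 82.17 + 909.4 = 1316.6 MPa

1320 MPa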